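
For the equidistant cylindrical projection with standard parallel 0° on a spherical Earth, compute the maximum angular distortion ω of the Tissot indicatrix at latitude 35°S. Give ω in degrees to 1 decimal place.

Plate carrée maps x = Rλ, y = Rφ. The meridian scale is h = 1 and the parallel scale is k = 1/cos φ = sec φ.
At 35°: h = 1.000, k = 1.221; principal scales a = 1.221, b = 1.000.
sin(ω/2) = (a − b)/(a + b) = 0.2208/2.221 = 0.09941, so ω = 2 arcsin(0.09941) ≈ 11.4°.

11.4°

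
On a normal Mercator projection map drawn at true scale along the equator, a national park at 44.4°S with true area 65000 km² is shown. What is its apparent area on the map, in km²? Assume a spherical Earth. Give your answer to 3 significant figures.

The Mercator projection is conformal; its linear scale factor is the same in every direction and equals sec φ = 1/cos φ.
Areal scale = k² = sec²φ = 1/cos²(44.4°) = 1/0.7145² = 1.959.
Apparent area = 65000 × 1.959 ≈ 127000 km².

127000 km²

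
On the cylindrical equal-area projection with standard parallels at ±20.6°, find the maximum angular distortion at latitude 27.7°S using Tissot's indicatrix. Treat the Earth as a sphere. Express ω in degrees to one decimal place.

6.4°

For cylindrical equal-area with standard parallel φ₀, h = cos φ / cos φ₀ and k = cos φ₀ / cos φ, so h·k = 1.
At 27.7°: h = 0.9459, k = 1.057; principal scales a = 1.057, b = 0.9459.
sin(ω/2) = (a − b)/(a + b) = 0.1114/2.003 = 0.05559, so ω = 2 arcsin(0.05559) ≈ 6.4°.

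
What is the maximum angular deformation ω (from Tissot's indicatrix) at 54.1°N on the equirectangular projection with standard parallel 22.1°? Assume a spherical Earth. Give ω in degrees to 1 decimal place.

26.0°

The equidistant cylindrical projection with φ₀ = 22.1° has h = 1 (meridians true) and k = cos φ₀ / cos φ along parallels.
At 54.1°: h = 1.000, k = 1.580; principal scales a = 1.580, b = 1.000.
sin(ω/2) = (a − b)/(a + b) = 0.5801/2.580 = 0.2248, so ω = 2 arcsin(0.2248) ≈ 26.0°.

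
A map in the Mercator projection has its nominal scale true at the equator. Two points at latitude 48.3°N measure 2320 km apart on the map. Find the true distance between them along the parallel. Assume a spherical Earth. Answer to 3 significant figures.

1540 km

For Mercator, h = k = sec φ (a conformal cylindrical projection has a single point scale, 1/cos φ).
Along the parallel at 48.3°, map distances are exaggerated by k = sec 48.3° = 1.503.
True distance = 2320 / 1.503 = 2320 × cos 48.3° ≈ 1540 km.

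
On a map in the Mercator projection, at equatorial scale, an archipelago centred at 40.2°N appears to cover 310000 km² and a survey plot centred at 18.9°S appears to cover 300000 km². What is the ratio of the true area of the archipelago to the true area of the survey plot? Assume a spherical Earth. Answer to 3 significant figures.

On Mercator the areal scale is sec²φ, so true area = apparent × cos²φ.
True area of archipelago: 310000 × cos²(40.2°) = 310000 × 0.5834 = 180800 km².
True area of survey plot: 300000 × cos²(18.9°) = 300000 × 0.8951 = 268500 km².
Ratio = 180800 / 268500 ≈ 0.673.

0.673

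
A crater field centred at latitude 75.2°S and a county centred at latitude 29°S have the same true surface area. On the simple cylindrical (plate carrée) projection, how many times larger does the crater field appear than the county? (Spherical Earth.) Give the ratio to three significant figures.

In the plate carrée (x = Rλ, y = Rφ), meridians are true-scale (h = 1) and parallels are stretched by k = sec φ.
Areal scale at 75.2°: h·k = 1.000 × 3.915 = 3.915.
Areal scale at 29°: h·k = 1.000 × 1.143 = 1.143.
Ratio = 3.915/1.143 ≈ 3.42.

3.42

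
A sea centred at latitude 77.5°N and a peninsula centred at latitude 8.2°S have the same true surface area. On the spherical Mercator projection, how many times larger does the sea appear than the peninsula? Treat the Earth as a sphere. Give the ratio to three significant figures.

Mercator is conformal with k = sec φ, so areal scale = k² = sec²φ.
At 77.5°: sec²(77.5°) = 1/0.2164² = 21.35.
At 8.2°: sec²(8.2°) = 1/0.9898² = 1.021.
Ratio = 21.35/1.021 = cos²(8.2°)/cos²(77.5°) ≈ 20.9.

20.9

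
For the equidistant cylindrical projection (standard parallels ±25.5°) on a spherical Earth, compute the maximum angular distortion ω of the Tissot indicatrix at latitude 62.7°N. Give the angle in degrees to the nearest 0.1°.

In the equirectangular projection with standard parallel φ₀ = 25.5° (x = Rλ cos φ₀, y = Rφ), meridians are true-scale (h = 1) and the parallel scale is k = cos φ₀ / cos φ.
At 62.7°: h = 1.000, k = 1.968; principal scales a = 1.968, b = 1.000.
sin(ω/2) = (a − b)/(a + b) = 0.9679/2.968 = 0.3261, so ω = 2 arcsin(0.3261) ≈ 38.1°.

38.1°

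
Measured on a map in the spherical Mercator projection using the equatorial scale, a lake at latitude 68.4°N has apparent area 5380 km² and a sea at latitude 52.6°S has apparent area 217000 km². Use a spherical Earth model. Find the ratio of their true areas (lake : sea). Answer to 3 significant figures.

Since Mercator area scale is 1/cos²φ, the true area equals the apparent area multiplied by cos²φ.
True area of lake: 5380 × cos²(68.4°) = 5380 × 0.1355 = 729.1 km².
True area of sea: 217000 × cos²(52.6°) = 217000 × 0.3689 = 80050 km².
Ratio = 729.1 / 80050 ≈ 0.00911.

0.00911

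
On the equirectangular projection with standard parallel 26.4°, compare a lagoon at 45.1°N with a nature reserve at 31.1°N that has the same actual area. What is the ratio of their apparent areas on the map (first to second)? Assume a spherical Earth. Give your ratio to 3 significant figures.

The equidistant cylindrical projection with φ₀ = 26.4° has h = 1 (meridians true) and k = cos φ₀ / cos φ along parallels.
Areal scale at 45.1°: h·k = 1.000 × 1.269 = 1.269.
Areal scale at 31.1°: h·k = 1.000 × 1.046 = 1.046.
Ratio = 1.269/1.046 ≈ 1.21.

1.21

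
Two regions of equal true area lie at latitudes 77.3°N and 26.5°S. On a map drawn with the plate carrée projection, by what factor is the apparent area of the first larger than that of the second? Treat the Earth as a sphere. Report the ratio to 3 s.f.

In the plate carrée (x = Rλ, y = Rφ), meridians are true-scale (h = 1) and parallels are stretched by k = sec φ.
Areal scale at 77.3°: h·k = 1.000 × 4.549 = 4.549.
Areal scale at 26.5°: h·k = 1.000 × 1.117 = 1.117.
Ratio = 4.549/1.117 ≈ 4.07.

4.07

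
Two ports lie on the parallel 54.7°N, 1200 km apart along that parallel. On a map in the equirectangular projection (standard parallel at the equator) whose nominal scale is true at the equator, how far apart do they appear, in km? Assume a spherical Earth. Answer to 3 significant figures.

2080 km

In the plate carrée (x = Rλ, y = Rφ), meridians are true-scale (h = 1) and parallels are stretched by k = sec φ.
Along the parallel, k = sec 54.7° = 1/0.5779 = 1.731.
Map distance = 1200 × 1.731 ≈ 2080 km.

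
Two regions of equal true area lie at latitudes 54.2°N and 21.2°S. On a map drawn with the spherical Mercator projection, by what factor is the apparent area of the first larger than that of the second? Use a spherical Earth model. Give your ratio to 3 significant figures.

2.54

Mercator areal scale is sec²φ.
At 54.2°: sec²(54.2°) = 1/0.5850² = 2.922.
At 21.2°: sec²(21.2°) = 1/0.9323² = 1.150.
Ratio = 2.922/1.150 = cos²(21.2°)/cos²(54.2°) ≈ 2.54.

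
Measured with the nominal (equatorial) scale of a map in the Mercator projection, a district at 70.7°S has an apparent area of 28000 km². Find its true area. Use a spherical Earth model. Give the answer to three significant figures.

3060 km²

Mercator is conformal, so the point scale is isotropic: h = k = sec φ = 1/cos φ.
Areal scale = k² = sec²φ = 1/cos²(70.7°) = 1/0.3305² = 9.154.
True area = apparent / (areal scale) = 28000 / 9.154 ≈ 3060 km².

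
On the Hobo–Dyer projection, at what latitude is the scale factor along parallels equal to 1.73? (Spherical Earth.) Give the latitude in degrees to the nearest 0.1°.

62.7°

Hobo–Dyer is a cylindrical equal-area projection with standard parallels at ±37.5°. Cylindrical equal-area (φ₀ = 37.5°): h = cos φ / cos 37.5° along meridians, k = cos 37.5° / cos φ along parallels; h·k = 1.
k = cos φ₀ / cos φ = 1.73  ⇒  cos φ = cos 37.5° / 1.73 = 0.4586.
φ = arccos(0.4586) ≈ 62.7°.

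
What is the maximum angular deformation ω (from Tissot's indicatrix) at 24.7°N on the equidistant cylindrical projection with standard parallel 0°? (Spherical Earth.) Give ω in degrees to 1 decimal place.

For the equirectangular projection with φ₀ = 0 (plate carrée), h = 1 along meridians and k = sec φ along parallels.
At 24.7°: h = 1.000, k = 1.101; principal scales a = 1.101, b = 1.000.
sin(ω/2) = (a − b)/(a + b) = 0.1007/2.101 = 0.04794, so ω = 2 arcsin(0.04794) ≈ 5.5°.

5.5°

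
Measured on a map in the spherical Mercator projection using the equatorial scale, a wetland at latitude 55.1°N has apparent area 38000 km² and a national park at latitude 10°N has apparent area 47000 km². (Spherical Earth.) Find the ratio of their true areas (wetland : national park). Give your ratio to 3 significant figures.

0.273

On Mercator the areal scale is sec²φ, so true area = apparent × cos²φ.
True area of wetland: 38000 × cos²(55.1°) = 38000 × 0.3274 = 12440 km².
True area of national park: 47000 × cos²(10°) = 47000 × 0.9698 = 45580 km².
Ratio = 12440 / 45580 ≈ 0.273.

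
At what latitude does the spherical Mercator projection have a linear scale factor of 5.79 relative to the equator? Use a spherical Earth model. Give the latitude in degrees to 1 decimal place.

80.1°

Mercator scale is k = sec φ = 1/cos φ.
1/cos φ = 5.79  ⇒  cos φ = 0.1727  ⇒  φ = arccos(0.1727) ≈ 80.1°.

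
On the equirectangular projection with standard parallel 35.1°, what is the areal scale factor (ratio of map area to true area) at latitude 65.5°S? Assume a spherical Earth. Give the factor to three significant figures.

1.97

With standard parallel φ₀ = 35.1°, the equirectangular projection gives x = Rλ cos φ₀, y = Rφ, so h = 1 and k = cos 35.1° / cos φ.
Areal scale = h·k = 1 × cos φ₀ / cos φ; at 65.5°, h = 1.000, k = 1.973, so h·k = 1.973.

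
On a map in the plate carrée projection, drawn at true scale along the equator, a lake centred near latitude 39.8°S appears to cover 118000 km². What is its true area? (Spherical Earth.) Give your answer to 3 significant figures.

90700 km²

For the equirectangular projection with φ₀ = 0 (plate carrée), h = 1 along meridians and k = sec φ along parallels.
Areal scale = h·k = 1 × sec φ; at 39.8°, h = 1.000, k = 1.302, so h·k = 1.302.
True area = apparent / (areal scale) = 118000 / 1.302 ≈ 90700 km².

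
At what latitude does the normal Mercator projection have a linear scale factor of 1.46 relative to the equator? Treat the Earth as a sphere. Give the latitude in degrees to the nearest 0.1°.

Mercator scale is k = sec φ = 1/cos φ.
1/cos φ = 1.46  ⇒  cos φ = 0.6849  ⇒  φ = arccos(0.6849) ≈ 46.8°.

46.8°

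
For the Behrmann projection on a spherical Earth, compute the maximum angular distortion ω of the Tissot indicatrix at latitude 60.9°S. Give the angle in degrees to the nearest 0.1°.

62.7°

Behrmann is a cylindrical equal-area projection with standard parallels at ±30°. Cylindrical equal-area (φ₀ = 30°): h = cos φ / cos 30° along meridians, k = cos 30° / cos φ along parallels; h·k = 1.
At 60.9°: h = 0.5616, k = 1.781; principal scales a = 1.781, b = 0.5616.
sin(ω/2) = (a − b)/(a + b) = 1.219/2.342 = 0.5205, so ω = 2 arcsin(0.5205) ≈ 62.7°.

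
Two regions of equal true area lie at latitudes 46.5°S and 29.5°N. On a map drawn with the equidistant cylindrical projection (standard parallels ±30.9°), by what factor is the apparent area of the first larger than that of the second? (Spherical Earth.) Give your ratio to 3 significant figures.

In the equirectangular projection with standard parallel φ₀ = 30.9° (x = Rλ cos φ₀, y = Rφ), meridians are true-scale (h = 1) and the parallel scale is k = cos φ₀ / cos φ.
Areal scale at 46.5°: h·k = 1.000 × 1.247 = 1.247.
Areal scale at 29.5°: h·k = 1.000 × 0.9859 = 0.9859.
Ratio = 1.247/0.9859 ≈ 1.26.

1.26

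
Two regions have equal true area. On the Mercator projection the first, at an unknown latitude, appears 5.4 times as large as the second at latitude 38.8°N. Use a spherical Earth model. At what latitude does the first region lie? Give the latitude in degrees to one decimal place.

Mercator areal scale is sec²φ, so apparent-area ratio = sec²φ₁ / sec²φ₂ = cos²φ₂ / cos²φ₁.
cos²φ₂ / cos²φ₁ = 5.4  ⇒  cos φ₁ = cos 38.8° / √5.4 = 0.7793/2.324 = 0.3354.
φ₁ = arccos(0.3354) ≈ 70.4°.

70.4°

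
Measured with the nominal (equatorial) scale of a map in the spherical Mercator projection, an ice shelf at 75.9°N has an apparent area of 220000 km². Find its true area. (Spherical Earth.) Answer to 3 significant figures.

13100 km²

Mercator is conformal, so the point scale is isotropic: h = k = sec φ = 1/cos φ.
Areal scale = k² = sec²φ = 1/cos²(75.9°) = 1/0.2436² = 16.85.
True area = apparent / (areal scale) = 220000 / 16.85 ≈ 13100 km².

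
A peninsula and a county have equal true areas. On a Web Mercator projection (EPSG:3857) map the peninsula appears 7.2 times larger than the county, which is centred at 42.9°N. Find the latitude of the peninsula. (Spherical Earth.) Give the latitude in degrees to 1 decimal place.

On Mercator, (apparent₁)/(apparent₂) = sec²φ₁ / sec²φ₂ when true areas are equal.
cos²φ₂ / cos²φ₁ = 7.2  ⇒  cos φ₁ = cos 42.9° / √7.2 = 0.7325/2.683 = 0.2730.
φ₁ = arccos(0.2730) ≈ 74.2°.

74.2°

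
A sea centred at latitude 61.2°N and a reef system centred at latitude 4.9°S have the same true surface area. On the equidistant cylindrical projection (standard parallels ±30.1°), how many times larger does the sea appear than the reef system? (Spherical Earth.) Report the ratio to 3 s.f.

The equidistant cylindrical projection with φ₀ = 30.1° has h = 1 (meridians true) and k = cos φ₀ / cos φ along parallels.
Areal scale at 61.2°: h·k = 1.000 × 1.796 = 1.796.
Areal scale at 4.9°: h·k = 1.000 × 0.8683 = 0.8683.
Ratio = 1.796/0.8683 ≈ 2.07.

2.07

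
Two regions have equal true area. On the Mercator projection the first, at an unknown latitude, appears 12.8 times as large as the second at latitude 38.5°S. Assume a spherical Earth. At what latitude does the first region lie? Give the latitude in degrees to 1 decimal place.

77.4°

Mercator areal scale is sec²φ, so apparent-area ratio = sec²φ₁ / sec²φ₂ = cos²φ₂ / cos²φ₁.
cos²φ₂ / cos²φ₁ = 12.8  ⇒  cos φ₁ = cos 38.5° / √12.8 = 0.7826/3.578 = 0.2187.
φ₁ = arccos(0.2187) ≈ 77.4°.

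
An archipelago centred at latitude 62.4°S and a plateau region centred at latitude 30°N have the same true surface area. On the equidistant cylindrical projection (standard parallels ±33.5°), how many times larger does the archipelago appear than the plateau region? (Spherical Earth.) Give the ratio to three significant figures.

The equidistant cylindrical projection with φ₀ = 33.5° has h = 1 (meridians true) and k = cos φ₀ / cos φ along parallels.
Areal scale at 62.4°: h·k = 1.000 × 1.800 = 1.800.
Areal scale at 30°: h·k = 1.000 × 0.9629 = 0.9629.
Ratio = 1.800/0.9629 ≈ 1.87.

1.87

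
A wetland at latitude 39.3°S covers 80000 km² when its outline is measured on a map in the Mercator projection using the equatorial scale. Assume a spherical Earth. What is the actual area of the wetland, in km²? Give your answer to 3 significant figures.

The Mercator projection is conformal; its linear scale factor is the same in every direction and equals sec φ = 1/cos φ.
Areal scale = k² = sec²φ = 1/cos²(39.3°) = 1/0.7738² = 1.670.
True area = apparent / (areal scale) = 80000 / 1.670 ≈ 47900 km².

47900 km²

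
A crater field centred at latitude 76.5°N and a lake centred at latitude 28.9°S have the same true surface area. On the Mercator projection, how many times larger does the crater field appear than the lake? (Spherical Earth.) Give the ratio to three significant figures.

Mercator is conformal with k = sec φ, so areal scale = k² = sec²φ.
At 76.5°: sec²(76.5°) = 1/0.2334² = 18.35.
At 28.9°: sec²(28.9°) = 1/0.8755² = 1.305.
Ratio = 18.35/1.305 = cos²(28.9°)/cos²(76.5°) ≈ 14.1.

14.1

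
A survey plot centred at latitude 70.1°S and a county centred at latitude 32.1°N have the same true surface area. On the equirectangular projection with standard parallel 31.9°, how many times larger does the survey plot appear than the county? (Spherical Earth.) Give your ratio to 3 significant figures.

With standard parallel φ₀ = 31.9°, the equirectangular projection gives x = Rλ cos φ₀, y = Rφ, so h = 1 and k = cos 31.9° / cos φ.
Areal scale at 70.1°: h·k = 1.000 × 2.494 = 2.494.
Areal scale at 32.1°: h·k = 1.000 × 1.002 = 1.002.
Ratio = 2.494/1.002 ≈ 2.49.

2.49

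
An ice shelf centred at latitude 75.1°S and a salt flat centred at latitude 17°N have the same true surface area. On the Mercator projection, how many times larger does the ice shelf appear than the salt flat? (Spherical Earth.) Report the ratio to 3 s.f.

Mercator areal scale is sec²φ.
At 75.1°: sec²(75.1°) = 1/0.2571² = 15.12.
At 17°: sec²(17°) = 1/0.9563² = 1.093.
Ratio = 15.12/1.093 = cos²(17°)/cos²(75.1°) ≈ 13.8.

13.8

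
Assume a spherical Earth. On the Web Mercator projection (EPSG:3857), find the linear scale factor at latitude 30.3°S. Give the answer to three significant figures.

1.16

The Mercator projection is conformal; its linear scale factor is the same in every direction and equals sec φ = 1/cos φ.
k = 1/cos 30.3° = 1/0.8634 = 1.158.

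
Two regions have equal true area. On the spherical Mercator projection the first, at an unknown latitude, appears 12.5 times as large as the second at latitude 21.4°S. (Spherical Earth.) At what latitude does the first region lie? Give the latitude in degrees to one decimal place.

74.7°

Mercator areal scale is sec²φ, so apparent-area ratio = sec²φ₁ / sec²φ₂ = cos²φ₂ / cos²φ₁.
cos²φ₂ / cos²φ₁ = 12.5  ⇒  cos φ₁ = cos 21.4° / √12.5 = 0.9311/3.536 = 0.2633.
φ₁ = arccos(0.2633) ≈ 74.7°.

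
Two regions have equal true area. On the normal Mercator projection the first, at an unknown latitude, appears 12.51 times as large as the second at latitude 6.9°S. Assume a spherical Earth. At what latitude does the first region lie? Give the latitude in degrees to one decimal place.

Mercator areal scale is sec²φ, so apparent-area ratio = sec²φ₁ / sec²φ₂ = cos²φ₂ / cos²φ₁.
cos²φ₂ / cos²φ₁ = 12.51  ⇒  cos φ₁ = cos 6.9° / √12.51 = 0.9928/3.537 = 0.2807.
φ₁ = arccos(0.2807) ≈ 73.7°.

73.7°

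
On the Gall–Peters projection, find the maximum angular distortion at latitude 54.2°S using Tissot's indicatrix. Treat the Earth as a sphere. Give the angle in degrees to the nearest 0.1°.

Gall–Peters is a cylindrical equal-area projection with standard parallels at ±45°. Cylindrical equal-area (φ₀ = 45°): h = cos φ / cos 45° along meridians, k = cos 45° / cos φ along parallels; h·k = 1.
At 54.2°: h = 0.8273, k = 1.209; principal scales a = 1.209, b = 0.8273.
sin(ω/2) = (a − b)/(a + b) = 0.3816/2.036 = 0.1874, so ω = 2 arcsin(0.1874) ≈ 21.6°.

21.6°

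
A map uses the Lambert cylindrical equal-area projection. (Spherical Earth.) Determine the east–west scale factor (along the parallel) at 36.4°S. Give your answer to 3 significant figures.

The Lambert cylindrical equal-area projection is the cylindrical equal-area projection with its standard parallel at the equator (φ₀ = 0). For cylindrical equal-area with standard parallel φ₀, h = cos φ / cos φ₀ and k = cos φ₀ / cos φ, so h·k = 1.
k = cos 0° / cos 36.4° = 1.000/0.8049 = 1.242.

1.24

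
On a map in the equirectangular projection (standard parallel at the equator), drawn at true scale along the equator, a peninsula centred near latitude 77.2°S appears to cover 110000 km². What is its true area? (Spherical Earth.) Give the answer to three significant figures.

24400 km²

For the equirectangular projection with φ₀ = 0 (plate carrée), h = 1 along meridians and k = sec φ along parallels.
Areal scale = h·k = 1 × sec φ; at 77.2°, h = 1.000, k = 4.514, so h·k = 4.514.
True area = apparent / (areal scale) = 110000 / 4.514 ≈ 24400 km².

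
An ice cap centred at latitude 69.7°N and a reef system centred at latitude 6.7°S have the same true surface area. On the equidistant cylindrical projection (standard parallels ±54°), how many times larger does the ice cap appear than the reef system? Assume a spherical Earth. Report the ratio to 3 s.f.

In the equirectangular projection with standard parallel φ₀ = 54° (x = Rλ cos φ₀, y = Rφ), meridians are true-scale (h = 1) and the parallel scale is k = cos φ₀ / cos φ.
Areal scale at 69.7°: h·k = 1.000 × 1.694 = 1.694.
Areal scale at 6.7°: h·k = 1.000 × 0.5918 = 0.5918.
Ratio = 1.694/0.5918 ≈ 2.86.

2.86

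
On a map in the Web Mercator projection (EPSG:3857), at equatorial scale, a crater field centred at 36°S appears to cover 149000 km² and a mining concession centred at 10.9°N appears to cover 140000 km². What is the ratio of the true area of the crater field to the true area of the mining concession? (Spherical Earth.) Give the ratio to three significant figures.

0.722

On Mercator the areal scale is sec²φ, so true area = apparent × cos²φ.
True area of crater field: 149000 × cos²(36°) = 149000 × 0.6545 = 97520 km².
True area of mining concession: 140000 × cos²(10.9°) = 140000 × 0.9642 = 135000 km².
Ratio = 97520 / 135000 ≈ 0.722.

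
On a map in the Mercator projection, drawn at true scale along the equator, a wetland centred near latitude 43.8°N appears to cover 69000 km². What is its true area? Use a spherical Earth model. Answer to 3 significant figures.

For Mercator, h = k = sec φ (a conformal cylindrical projection has a single point scale, 1/cos φ).
Areal scale = k² = sec²φ = 1/cos²(43.8°) = 1/0.7218² = 1.920.
True area = apparent / (areal scale) = 69000 / 1.920 ≈ 35900 km².

35900 km²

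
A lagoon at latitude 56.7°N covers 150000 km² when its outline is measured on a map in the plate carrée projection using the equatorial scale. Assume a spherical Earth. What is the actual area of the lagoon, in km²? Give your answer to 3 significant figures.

Plate carrée maps x = Rλ, y = Rφ. The meridian scale is h = 1 and the parallel scale is k = 1/cos φ = sec φ.
Areal scale = h·k = 1 × sec φ; at 56.7°, h = 1.000, k = 1.821, so h·k = 1.821.
True area = apparent / (areal scale) = 150000 / 1.821 ≈ 82400 km².

82400 km²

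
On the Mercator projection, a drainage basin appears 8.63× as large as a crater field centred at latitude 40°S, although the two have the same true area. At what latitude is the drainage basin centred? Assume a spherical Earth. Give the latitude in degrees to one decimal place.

74.9°

Mercator areal scale is sec²φ, so apparent-area ratio = sec²φ₁ / sec²φ₂ = cos²φ₂ / cos²φ₁.
cos²φ₂ / cos²φ₁ = 8.63  ⇒  cos φ₁ = cos 40° / √8.63 = 0.7660/2.938 = 0.2608.
φ₁ = arccos(0.2608) ≈ 74.9°.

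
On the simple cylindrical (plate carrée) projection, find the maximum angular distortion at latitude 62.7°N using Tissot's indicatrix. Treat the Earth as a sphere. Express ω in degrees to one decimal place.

For the equirectangular projection with φ₀ = 0 (plate carrée), h = 1 along meridians and k = sec φ along parallels.
At 62.7°: h = 1.000, k = 2.180; principal scales a = 2.180, b = 1.000.
sin(ω/2) = (a − b)/(a + b) = 1.180/3.180 = 0.3711, so ω = 2 arcsin(0.3711) ≈ 43.6°.

43.6°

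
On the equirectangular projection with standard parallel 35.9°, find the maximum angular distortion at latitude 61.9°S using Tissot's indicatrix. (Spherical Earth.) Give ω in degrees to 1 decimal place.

The equidistant cylindrical projection with φ₀ = 35.9° has h = 1 (meridians true) and k = cos φ₀ / cos φ along parallels.
At 61.9°: h = 1.000, k = 1.720; principal scales a = 1.720, b = 1.000.
sin(ω/2) = (a − b)/(a + b) = 0.7198/2.720 = 0.2646, so ω = 2 arcsin(0.2646) ≈ 30.7°.

30.7°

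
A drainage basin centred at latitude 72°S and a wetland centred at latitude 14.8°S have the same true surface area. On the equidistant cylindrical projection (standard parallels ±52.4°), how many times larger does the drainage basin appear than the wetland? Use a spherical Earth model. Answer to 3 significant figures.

The equidistant cylindrical projection with φ₀ = 52.4° has h = 1 (meridians true) and k = cos φ₀ / cos φ along parallels.
Areal scale at 72°: h·k = 1.000 × 1.974 = 1.974.
Areal scale at 14.8°: h·k = 1.000 × 0.6311 = 0.6311.
Ratio = 1.974/0.6311 ≈ 3.13.

3.13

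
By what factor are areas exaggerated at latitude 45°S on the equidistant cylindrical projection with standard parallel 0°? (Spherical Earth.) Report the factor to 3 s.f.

1.41

In the plate carrée (x = Rλ, y = Rφ), meridians are true-scale (h = 1) and parallels are stretched by k = sec φ.
Areal scale = h·k = 1 × sec φ; at 45°, h = 1.000, k = 1.414, so h·k = 1.414.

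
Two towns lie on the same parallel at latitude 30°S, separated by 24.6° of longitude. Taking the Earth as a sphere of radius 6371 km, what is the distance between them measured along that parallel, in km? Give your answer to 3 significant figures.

2370 km

Arc length along a parallel = R cos φ · Δλ (with Δλ in radians).
= 6371 × cos 30° × (24.6° × π/180) = 6371 × 0.8660 × 0.4294 ≈ 2370 km.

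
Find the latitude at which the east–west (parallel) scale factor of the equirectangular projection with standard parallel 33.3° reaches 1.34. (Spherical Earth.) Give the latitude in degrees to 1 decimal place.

With standard parallel φ₀ = 33.3°, the equirectangular projection gives x = Rλ cos φ₀, y = Rφ, so h = 1 and k = cos 33.3° / cos φ.
k = cos φ₀ / cos φ = 1.34  ⇒  cos φ = cos 33.3° / 1.34 = 0.6237.
φ = arccos(0.6237) ≈ 51.4°.

51.4°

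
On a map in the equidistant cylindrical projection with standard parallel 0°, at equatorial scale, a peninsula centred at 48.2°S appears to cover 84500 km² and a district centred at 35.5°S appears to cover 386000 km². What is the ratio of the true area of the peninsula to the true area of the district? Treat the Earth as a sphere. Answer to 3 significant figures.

Plate carrée has h = 1 and k = sec φ, giving areal scale sec φ; true area = (apparent area) · cos φ.
True area of peninsula: 84500 × cos(48.2°) = 84500 × 0.6665 = 56320 km².
True area of district: 386000 × cos(35.5°) = 386000 × 0.8141 = 314200 km².
Ratio = 56320 / 314200 ≈ 0.179.

0.179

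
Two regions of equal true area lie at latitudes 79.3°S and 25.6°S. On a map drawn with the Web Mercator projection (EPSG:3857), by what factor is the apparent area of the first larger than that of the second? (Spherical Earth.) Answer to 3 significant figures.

On Mercator, area is exaggerated by sec²φ = 1/cos²φ.
At 79.3°: sec²(79.3°) = 1/0.1857² = 29.01.
At 25.6°: sec²(25.6°) = 1/0.9018² = 1.230.
Ratio = 29.01/1.230 = cos²(25.6°)/cos²(79.3°) ≈ 23.6.

23.6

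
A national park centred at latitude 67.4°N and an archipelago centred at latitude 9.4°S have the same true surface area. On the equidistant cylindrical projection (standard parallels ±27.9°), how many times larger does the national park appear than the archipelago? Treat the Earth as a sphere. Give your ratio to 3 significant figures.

The equidistant cylindrical projection with φ₀ = 27.9° has h = 1 (meridians true) and k = cos φ₀ / cos φ along parallels.
Areal scale at 67.4°: h·k = 1.000 × 2.300 = 2.300.
Areal scale at 9.4°: h·k = 1.000 × 0.8958 = 0.8958.
Ratio = 2.300/0.8958 ≈ 2.57.

2.57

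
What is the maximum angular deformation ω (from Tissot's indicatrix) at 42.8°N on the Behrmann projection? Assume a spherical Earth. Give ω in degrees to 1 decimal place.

Behrmann is a cylindrical equal-area projection with standard parallels at ±30°. A cylindrical equal-area projection with standard parallel φ₀ has meridian scale h = cos φ / cos φ₀ and parallel scale k = cos φ₀ / cos φ (so areas are preserved, h·k = 1).
At 42.8°: h = 0.8472, k = 1.180; principal scales a = 1.180, b = 0.8472.
sin(ω/2) = (a − b)/(a + b) = 0.3331/2.028 = 0.1643, so ω = 2 arcsin(0.1643) ≈ 18.9°.

18.9°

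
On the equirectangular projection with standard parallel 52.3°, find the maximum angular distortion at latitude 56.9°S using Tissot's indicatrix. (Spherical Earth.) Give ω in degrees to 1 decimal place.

6.5°

With standard parallel φ₀ = 52.3°, the equirectangular projection gives x = Rλ cos φ₀, y = Rφ, so h = 1 and k = cos 52.3° / cos φ.
At 56.9°: h = 1.000, k = 1.120; principal scales a = 1.120, b = 1.000.
sin(ω/2) = (a − b)/(a + b) = 0.1198/2.120 = 0.05652, so ω = 2 arcsin(0.05652) ≈ 6.5°.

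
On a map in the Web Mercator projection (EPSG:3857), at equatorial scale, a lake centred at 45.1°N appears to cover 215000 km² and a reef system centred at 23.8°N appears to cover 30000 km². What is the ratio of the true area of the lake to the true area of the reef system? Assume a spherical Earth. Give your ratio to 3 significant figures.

4.27

Mercator's areal exaggeration is sec²φ; hence true area = (apparent area) · cos²φ.
True area of lake: 215000 × cos²(45.1°) = 215000 × 0.4983 = 107100 km².
True area of reef system: 30000 × cos²(23.8°) = 30000 × 0.8372 = 25110 km².
Ratio = 107100 / 25110 ≈ 4.27.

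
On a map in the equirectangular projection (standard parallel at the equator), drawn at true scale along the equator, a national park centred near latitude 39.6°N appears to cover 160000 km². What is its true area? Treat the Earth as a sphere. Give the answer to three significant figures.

123000 km²

For the equirectangular projection with φ₀ = 0 (plate carrée), h = 1 along meridians and k = sec φ along parallels.
Areal scale = h·k = 1 × sec φ; at 39.6°, h = 1.000, k = 1.298, so h·k = 1.298.
True area = apparent / (areal scale) = 160000 / 1.298 ≈ 123000 km².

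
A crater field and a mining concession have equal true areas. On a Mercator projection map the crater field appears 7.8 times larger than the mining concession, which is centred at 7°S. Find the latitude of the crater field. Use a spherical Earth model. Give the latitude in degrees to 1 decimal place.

For equal true areas on Mercator, apparent areas scale as sec²φ, so the ratio is cos²φ₂ / cos²φ₁.
cos²φ₂ / cos²φ₁ = 7.8  ⇒  cos φ₁ = cos 7° / √7.8 = 0.9925/2.793 = 0.3554.
φ₁ = arccos(0.3554) ≈ 69.2°.

69.2°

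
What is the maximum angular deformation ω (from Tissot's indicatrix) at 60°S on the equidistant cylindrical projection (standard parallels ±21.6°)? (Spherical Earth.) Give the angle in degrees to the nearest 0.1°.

In the equirectangular projection with standard parallel φ₀ = 21.6° (x = Rλ cos φ₀, y = Rφ), meridians are true-scale (h = 1) and the parallel scale is k = cos φ₀ / cos φ.
At 60°: h = 1.000, k = 1.860; principal scales a = 1.860, b = 1.000.
sin(ω/2) = (a − b)/(a + b) = 0.8596/2.860 = 0.3006, so ω = 2 arcsin(0.3006) ≈ 35.0°.

35.0°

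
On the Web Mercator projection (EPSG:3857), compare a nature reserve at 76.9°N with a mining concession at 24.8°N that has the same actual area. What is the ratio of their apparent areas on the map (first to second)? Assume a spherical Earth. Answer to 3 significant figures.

Mercator areal scale is sec²φ.
At 76.9°: sec²(76.9°) = 1/0.2267² = 19.47.
At 24.8°: sec²(24.8°) = 1/0.9078² = 1.214.
Ratio = 19.47/1.214 = cos²(24.8°)/cos²(76.9°) ≈ 16.0.

16.0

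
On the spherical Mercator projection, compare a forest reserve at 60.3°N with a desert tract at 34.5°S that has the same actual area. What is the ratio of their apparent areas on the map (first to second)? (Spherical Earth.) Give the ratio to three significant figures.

On Mercator, area is exaggerated by sec²φ = 1/cos²φ.
At 60.3°: sec²(60.3°) = 1/0.4955² = 4.074.
At 34.5°: sec²(34.5°) = 1/0.8241² = 1.472.
Ratio = 4.074/1.472 = cos²(34.5°)/cos²(60.3°) ≈ 2.77.

2.77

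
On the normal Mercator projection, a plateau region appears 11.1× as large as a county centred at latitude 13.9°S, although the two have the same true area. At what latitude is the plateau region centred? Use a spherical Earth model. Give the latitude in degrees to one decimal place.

Mercator areal scale is sec²φ, so apparent-area ratio = sec²φ₁ / sec²φ₂ = cos²φ₂ / cos²φ₁.
cos²φ₂ / cos²φ₁ = 11.1  ⇒  cos φ₁ = cos 13.9° / √11.1 = 0.9707/3.332 = 0.2914.
φ₁ = arccos(0.2914) ≈ 73.1°.

73.1°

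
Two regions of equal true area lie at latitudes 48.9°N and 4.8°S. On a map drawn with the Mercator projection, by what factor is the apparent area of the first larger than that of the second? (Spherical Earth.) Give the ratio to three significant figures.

Mercator is conformal with k = sec φ, so areal scale = k² = sec²φ.
At 48.9°: sec²(48.9°) = 1/0.6574² = 2.314.
At 4.8°: sec²(4.8°) = 1/0.9965² = 1.007.
Ratio = 2.314/1.007 = cos²(4.8°)/cos²(48.9°) ≈ 2.30.

2.30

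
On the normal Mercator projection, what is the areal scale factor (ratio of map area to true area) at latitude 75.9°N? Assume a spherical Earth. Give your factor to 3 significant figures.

Mercator is conformal, so the point scale is isotropic: h = k = sec φ = 1/cos φ.
Areal scale = k² = sec²φ = 1/cos²(75.9°) = 1/0.2436² = 16.85.

16.8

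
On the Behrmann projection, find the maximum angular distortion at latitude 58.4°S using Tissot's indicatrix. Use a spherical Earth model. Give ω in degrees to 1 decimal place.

The Behrmann projection is cylindrical equal-area with φ₀ = 30°. For cylindrical equal-area with standard parallel φ₀, h = cos φ / cos φ₀ and k = cos φ₀ / cos φ, so h·k = 1.
At 58.4°: h = 0.6050, k = 1.653; principal scales a = 1.653, b = 0.6050.
sin(ω/2) = (a − b)/(a + b) = 1.048/2.258 = 0.4640, so ω = 2 arcsin(0.4640) ≈ 55.3°.

55.3°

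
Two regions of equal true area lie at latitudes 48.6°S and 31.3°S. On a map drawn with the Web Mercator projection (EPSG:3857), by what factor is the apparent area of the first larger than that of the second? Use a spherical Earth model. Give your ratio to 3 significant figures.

On Mercator, area is exaggerated by sec²φ = 1/cos²φ.
At 48.6°: sec²(48.6°) = 1/0.6613² = 2.287.
At 31.3°: sec²(31.3°) = 1/0.8545² = 1.370.
Ratio = 2.287/1.370 = cos²(31.3°)/cos²(48.6°) ≈ 1.67.

1.67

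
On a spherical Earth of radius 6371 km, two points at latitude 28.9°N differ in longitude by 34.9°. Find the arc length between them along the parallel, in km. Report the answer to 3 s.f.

3400 km

Arc length along a parallel = R cos φ · Δλ (with Δλ in radians).
= 6371 × cos 28.9° × (34.9° × π/180) = 6371 × 0.8755 × 0.6091 ≈ 3400 km.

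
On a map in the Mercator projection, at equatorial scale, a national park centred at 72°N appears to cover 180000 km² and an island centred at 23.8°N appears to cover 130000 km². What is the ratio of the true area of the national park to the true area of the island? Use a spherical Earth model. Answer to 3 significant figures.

0.158

Mercator's areal exaggeration is sec²φ; hence true area = (apparent area) · cos²φ.
True area of national park: 180000 × cos²(72°) = 180000 × 0.09549 = 17190 km².
True area of island: 130000 × cos²(23.8°) = 130000 × 0.8372 = 108800 km².
Ratio = 17190 / 108800 ≈ 0.158.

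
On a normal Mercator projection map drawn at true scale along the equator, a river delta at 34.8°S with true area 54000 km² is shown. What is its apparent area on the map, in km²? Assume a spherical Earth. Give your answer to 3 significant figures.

Mercator is conformal, so the point scale is isotropic: h = k = sec φ = 1/cos φ.
Areal scale = k² = sec²φ = 1/cos²(34.8°) = 1/0.8211² = 1.483.
Apparent area = 54000 × 1.483 ≈ 80100 km².

80100 km²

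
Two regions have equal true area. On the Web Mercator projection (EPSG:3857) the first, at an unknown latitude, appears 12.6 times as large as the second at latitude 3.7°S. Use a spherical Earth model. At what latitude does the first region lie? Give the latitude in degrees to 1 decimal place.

Mercator areal scale is sec²φ, so apparent-area ratio = sec²φ₁ / sec²φ₂ = cos²φ₂ / cos²φ₁.
cos²φ₂ / cos²φ₁ = 12.6  ⇒  cos φ₁ = cos 3.7° / √12.6 = 0.9979/3.550 = 0.2811.
φ₁ = arccos(0.2811) ≈ 73.7°.

73.7°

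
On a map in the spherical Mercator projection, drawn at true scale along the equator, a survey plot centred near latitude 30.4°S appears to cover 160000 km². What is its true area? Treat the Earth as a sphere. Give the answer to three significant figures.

The Mercator projection is conformal; its linear scale factor is the same in every direction and equals sec φ = 1/cos φ.
Areal scale = k² = sec²φ = 1/cos²(30.4°) = 1/0.8625² = 1.344.
True area = apparent / (areal scale) = 160000 / 1.344 ≈ 119000 km².

119000 km²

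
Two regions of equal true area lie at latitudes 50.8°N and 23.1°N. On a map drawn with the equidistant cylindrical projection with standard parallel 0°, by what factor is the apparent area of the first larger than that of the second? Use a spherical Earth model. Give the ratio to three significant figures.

Plate carrée maps x = Rλ, y = Rφ. The meridian scale is h = 1 and the parallel scale is k = 1/cos φ = sec φ.
Areal scale at 50.8°: h·k = 1.000 × 1.582 = 1.582.
Areal scale at 23.1°: h·k = 1.000 × 1.087 = 1.087.
Ratio = 1.582/1.087 ≈ 1.46.

1.46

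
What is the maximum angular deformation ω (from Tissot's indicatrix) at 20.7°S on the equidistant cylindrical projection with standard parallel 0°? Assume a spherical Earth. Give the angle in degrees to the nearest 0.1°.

In the plate carrée (x = Rλ, y = Rφ), meridians are true-scale (h = 1) and parallels are stretched by k = sec φ.
At 20.7°: h = 1.000, k = 1.069; principal scales a = 1.069, b = 1.000.
sin(ω/2) = (a − b)/(a + b) = 0.06901/2.069 = 0.03335, so ω = 2 arcsin(0.03335) ≈ 3.8°.

3.8°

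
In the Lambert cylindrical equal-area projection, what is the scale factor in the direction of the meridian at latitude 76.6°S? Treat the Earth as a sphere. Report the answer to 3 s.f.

0.232

The Lambert cylindrical equal-area projection is the cylindrical equal-area projection with its standard parallel at the equator (φ₀ = 0). A cylindrical equal-area projection with standard parallel φ₀ has meridian scale h = cos φ / cos φ₀ and parallel scale k = cos φ₀ / cos φ (so areas are preserved, h·k = 1).
h = cos 76.6° / cos 0° = 0.2317/1.000 = 0.2317.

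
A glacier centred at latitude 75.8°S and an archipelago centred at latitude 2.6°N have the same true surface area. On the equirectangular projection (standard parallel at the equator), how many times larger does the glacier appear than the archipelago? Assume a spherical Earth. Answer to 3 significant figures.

For the equirectangular projection with φ₀ = 0 (plate carrée), h = 1 along meridians and k = sec φ along parallels.
Areal scale at 75.8°: h·k = 1.000 × 4.077 = 4.077.
Areal scale at 2.6°: h·k = 1.000 × 1.001 = 1.001.
Ratio = 4.077/1.001 ≈ 4.07.

4.07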